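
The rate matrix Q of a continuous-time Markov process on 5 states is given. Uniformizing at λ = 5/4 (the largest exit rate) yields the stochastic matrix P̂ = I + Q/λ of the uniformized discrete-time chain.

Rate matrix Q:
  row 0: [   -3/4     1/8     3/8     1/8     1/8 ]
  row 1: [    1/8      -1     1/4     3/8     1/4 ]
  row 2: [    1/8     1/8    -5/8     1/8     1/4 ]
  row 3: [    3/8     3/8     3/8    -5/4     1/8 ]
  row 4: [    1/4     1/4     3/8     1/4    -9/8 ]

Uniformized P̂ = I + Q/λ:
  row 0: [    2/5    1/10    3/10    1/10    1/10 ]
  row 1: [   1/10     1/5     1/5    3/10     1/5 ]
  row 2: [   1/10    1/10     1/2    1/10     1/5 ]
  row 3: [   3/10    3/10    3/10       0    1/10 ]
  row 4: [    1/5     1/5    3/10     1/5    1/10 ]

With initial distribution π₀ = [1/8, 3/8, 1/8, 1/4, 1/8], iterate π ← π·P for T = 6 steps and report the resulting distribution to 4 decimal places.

t=0: π = [0.1250, 0.3750, 0.1250, 0.2500, 0.1250]
t=1: π = [0.2000, 0.2000, 0.2875, 0.1625, 0.1500]
t=2: π = [0.2075, 0.1675, 0.3375, 0.1388, 0.1488]
t=3: π = [0.2049, 0.1594, 0.3508, 0.1345, 0.1505]
t=4: π = [0.2034, 0.1579, 0.3542, 0.1335, 0.1510]
t=5: π = [0.2028, 0.1576, 0.3551, 0.1333, 0.1512]
t=6: π = [0.2026, 0.1575, 0.3553, 0.1333, 0.1513]

π = [0.2026, 0.1575, 0.3553, 0.1333, 0.1513]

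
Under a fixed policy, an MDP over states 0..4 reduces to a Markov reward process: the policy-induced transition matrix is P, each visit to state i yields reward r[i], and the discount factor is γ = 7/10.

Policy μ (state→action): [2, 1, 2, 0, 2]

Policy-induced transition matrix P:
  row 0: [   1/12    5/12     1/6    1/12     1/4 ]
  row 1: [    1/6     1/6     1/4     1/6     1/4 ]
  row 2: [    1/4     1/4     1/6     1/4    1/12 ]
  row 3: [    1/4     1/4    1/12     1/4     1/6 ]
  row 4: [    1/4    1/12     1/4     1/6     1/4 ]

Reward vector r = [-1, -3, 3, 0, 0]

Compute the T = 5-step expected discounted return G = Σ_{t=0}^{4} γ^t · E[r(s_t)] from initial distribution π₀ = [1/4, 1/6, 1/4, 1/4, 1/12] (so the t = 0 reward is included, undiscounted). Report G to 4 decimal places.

G = -0.6840

t=0: π = [0.2500, 0.1667, 0.2500, 0.2500, 0.0833], E[r] = 0.0000, γ^t·E[r] = 0.000000, running G = 0.000000
t=1: π = [0.1944, 0.2639, 0.1667, 0.1875, 0.1875], E[r] = -0.4861, γ^t·E[r] = -0.340278, running G = -0.340278
t=2: π = [0.1956, 0.2292, 0.1887, 0.1800, 0.2066], E[r] = -0.3171, γ^t·E[r] = -0.155394, running G = -0.495671
t=3: π = [0.1983, 0.2291, 0.1880, 0.1811, 0.2036], E[r] = -0.3216, γ^t·E[r] = -0.110297, running G = -0.605969
t=4: π = [0.1979, 0.2300, 0.1876, 0.1809, 0.2036], E[r] = -0.3251, γ^t·E[r] = -0.078051, running G = -0.684020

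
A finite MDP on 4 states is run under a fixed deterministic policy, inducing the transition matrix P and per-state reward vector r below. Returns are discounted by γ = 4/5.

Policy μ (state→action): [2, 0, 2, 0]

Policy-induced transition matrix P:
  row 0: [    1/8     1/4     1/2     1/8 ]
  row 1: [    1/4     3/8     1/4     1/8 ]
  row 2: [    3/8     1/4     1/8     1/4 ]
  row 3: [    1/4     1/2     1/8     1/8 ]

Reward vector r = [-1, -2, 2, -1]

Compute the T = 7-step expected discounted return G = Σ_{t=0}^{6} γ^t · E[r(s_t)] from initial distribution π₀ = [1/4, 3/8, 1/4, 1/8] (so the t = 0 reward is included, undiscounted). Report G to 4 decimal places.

G = -2.2323

t=0: π = [0.2500, 0.3750, 0.2500, 0.1250], E[r] = -0.6250, γ^t·E[r] = -0.625000, running G = -0.625000
t=1: π = [0.2500, 0.3281, 0.2656, 0.1563], E[r] = -0.5313, γ^t·E[r] = -0.425000, running G = -1.050000
t=2: π = [0.2520, 0.3301, 0.2598, 0.1582], E[r] = -0.5508, γ^t·E[r] = -0.352500, running G = -1.402500
t=3: π = [0.2510, 0.3308, 0.2607, 0.1575], E[r] = -0.5486, γ^t·E[r] = -0.280875, running G = -1.683375
t=4: π = [0.2512, 0.3307, 0.2605, 0.1576], E[r] = -0.5493, γ^t·E[r] = -0.225000, running G = -1.908375
t=5: π = [0.2512, 0.3307, 0.2605, 0.1576], E[r] = -0.5491, γ^t·E[r] = -0.179928, running G = -2.088303
t=6: π = [0.2512, 0.3307, 0.2605, 0.1576], E[r] = -0.5492, γ^t·E[r] = -0.143958, running G = -2.232260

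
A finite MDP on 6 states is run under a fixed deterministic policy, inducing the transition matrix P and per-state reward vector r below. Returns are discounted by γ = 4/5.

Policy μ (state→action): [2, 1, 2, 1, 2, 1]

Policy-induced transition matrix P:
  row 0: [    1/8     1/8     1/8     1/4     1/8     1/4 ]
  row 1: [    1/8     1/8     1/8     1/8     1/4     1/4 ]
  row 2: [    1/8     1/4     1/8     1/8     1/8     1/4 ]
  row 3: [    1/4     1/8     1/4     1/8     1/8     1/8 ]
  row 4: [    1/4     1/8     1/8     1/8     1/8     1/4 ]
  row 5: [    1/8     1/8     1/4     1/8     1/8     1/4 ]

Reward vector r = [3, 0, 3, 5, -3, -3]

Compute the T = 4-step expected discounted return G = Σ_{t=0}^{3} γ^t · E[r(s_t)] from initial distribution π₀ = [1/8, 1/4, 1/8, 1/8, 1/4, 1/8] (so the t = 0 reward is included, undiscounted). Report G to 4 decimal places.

G = 1.3610

t=0: π = [0.1250, 0.2500, 0.1250, 0.1250, 0.2500, 0.1250], E[r] = 0.2500, γ^t·E[r] = 0.250000, running G = 0.250000
t=1: π = [0.1719, 0.1406, 0.1563, 0.1406, 0.1563, 0.2344], E[r] = 0.5156, γ^t·E[r] = 0.412500, running G = 0.662500
t=2: π = [0.1621, 0.1445, 0.1719, 0.1465, 0.1426, 0.2324], E[r] = 0.6094, γ^t·E[r] = 0.390000, running G = 1.052500
t=3: π = [0.1611, 0.1465, 0.1724, 0.1453, 0.1431, 0.2317], E[r] = 0.6025, γ^t·E[r] = 0.308500, running G = 1.361000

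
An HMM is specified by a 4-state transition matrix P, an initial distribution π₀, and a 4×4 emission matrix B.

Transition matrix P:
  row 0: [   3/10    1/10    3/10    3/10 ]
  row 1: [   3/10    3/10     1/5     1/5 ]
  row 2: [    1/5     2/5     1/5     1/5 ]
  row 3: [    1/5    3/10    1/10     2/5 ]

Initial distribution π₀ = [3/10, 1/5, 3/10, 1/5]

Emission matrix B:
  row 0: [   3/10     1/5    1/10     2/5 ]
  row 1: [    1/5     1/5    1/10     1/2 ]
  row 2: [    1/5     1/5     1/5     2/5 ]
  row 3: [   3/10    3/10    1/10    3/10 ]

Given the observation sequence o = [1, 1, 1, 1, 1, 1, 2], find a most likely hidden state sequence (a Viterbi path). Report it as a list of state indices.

t=0: δ = [6.000e-02, 4.000e-02, 6.000e-02, 6.000e-02]  (obs o_0=1)
t=1: δ = [3.600e-03, 4.800e-03, 3.600e-03, 7.200e-03]  ψ = [0, 2, 0, 3]  (obs o_1=1)
t=2: δ = [2.880e-04, 4.320e-04, 2.160e-04, 8.640e-04]  ψ = [1, 3, 0, 3]  (obs o_2=1)
t=3: δ = [3.456e-05, 5.184e-05, 1.728e-05, 1.037e-04]  ψ = [3, 3, 0, 3]  (obs o_3=1)
t=4: δ = [4.147e-06, 6.221e-06, 2.074e-06, 1.244e-05]  ψ = [3, 3, 0, 3]  (obs o_4=1)
t=5: δ = [4.977e-07, 7.465e-07, 2.488e-07, 1.493e-06]  ψ = [3, 3, 0, 3]  (obs o_5=1)
t=6: δ = [2.986e-08, 4.479e-08, 2.986e-08, 5.972e-08]  ψ = [3, 3, 0, 3]  (obs o_6=2)
backtrack: best end state = 3; path = [3, 3, 3, 3, 3, 3, 3]

path = [3, 3, 3, 3, 3, 3, 3]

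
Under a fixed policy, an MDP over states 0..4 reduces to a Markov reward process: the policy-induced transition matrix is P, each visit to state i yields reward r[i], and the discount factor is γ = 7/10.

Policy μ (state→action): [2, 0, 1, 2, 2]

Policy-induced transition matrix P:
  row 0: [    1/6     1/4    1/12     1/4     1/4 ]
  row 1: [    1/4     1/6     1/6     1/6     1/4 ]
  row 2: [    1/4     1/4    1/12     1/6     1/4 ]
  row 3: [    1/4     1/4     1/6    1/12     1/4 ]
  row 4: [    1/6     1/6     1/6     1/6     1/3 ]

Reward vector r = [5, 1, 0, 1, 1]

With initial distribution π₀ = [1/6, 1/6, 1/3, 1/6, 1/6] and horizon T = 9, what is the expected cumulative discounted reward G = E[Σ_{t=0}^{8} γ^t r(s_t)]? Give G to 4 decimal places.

t=0: π = [0.1667, 0.1667, 0.3333, 0.1667, 0.1667], E[r] = 1.3333, γ^t·E[r] = 1.333333, running G = 1.333333
t=1: π = [0.2222, 0.2222, 0.1250, 0.1667, 0.2639], E[r] = 1.7639, γ^t·E[r] = 1.234722, running G = 2.568056
t=2: π = [0.2095, 0.2095, 0.1377, 0.1713, 0.2720], E[r] = 1.7002, γ^t·E[r] = 0.833113, running G = 3.401169
t=3: π = [0.2099, 0.2099, 0.1377, 0.1698, 0.2727], E[r] = 1.7018, γ^t·E[r] = 0.583709, running G = 3.984878
t=4: π = [0.2098, 0.2098, 0.1377, 0.1700, 0.2727], E[r] = 1.7015, γ^t·E[r] = 0.408519, running G = 4.393397
t=5: π = [0.2098, 0.2098, 0.1377, 0.1700, 0.2727], E[r] = 1.7015, γ^t·E[r] = 0.285963, running G = 4.679360
t=6: π = [0.2098, 0.2098, 0.1377, 0.1700, 0.2727], E[r] = 1.7015, γ^t·E[r] = 0.200174, running G = 4.879534
t=7: π = [0.2098, 0.2098, 0.1377, 0.1700, 0.2727], E[r] = 1.7015, γ^t·E[r] = 0.140122, running G = 5.019656
t=8: π = [0.2098, 0.2098, 0.1377, 0.1700, 0.2727], E[r] = 1.7015, γ^t·E[r] = 0.098085, running G = 5.117741

G = 5.1177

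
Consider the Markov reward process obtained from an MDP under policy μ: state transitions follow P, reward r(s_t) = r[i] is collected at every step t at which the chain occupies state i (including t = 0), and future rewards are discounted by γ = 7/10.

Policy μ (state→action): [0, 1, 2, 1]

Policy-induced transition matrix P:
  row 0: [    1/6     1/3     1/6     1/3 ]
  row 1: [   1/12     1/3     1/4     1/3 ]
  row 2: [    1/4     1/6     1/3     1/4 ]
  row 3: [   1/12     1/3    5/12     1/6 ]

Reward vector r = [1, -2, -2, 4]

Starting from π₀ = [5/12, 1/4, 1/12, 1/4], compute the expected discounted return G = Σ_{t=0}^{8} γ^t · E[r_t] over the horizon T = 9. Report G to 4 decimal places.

t=0: π = [0.4167, 0.2500, 0.0833, 0.2500], E[r] = 0.7500, γ^t·E[r] = 0.750000, running G = 0.750000
t=1: π = [0.1319, 0.3194, 0.2639, 0.2847], E[r] = 0.1042, γ^t·E[r] = 0.072917, running G = 0.822917
t=2: π = [0.1383, 0.2894, 0.3084, 0.2639], E[r] = -0.0017, γ^t·E[r] = -0.000851, running G = 0.822066
t=3: π = [0.1463, 0.2819, 0.3082, 0.2636], E[r] = 0.0207, γ^t·E[r] = 0.007096, running G = 0.829162
t=4: π = [0.1469, 0.2820, 0.3074, 0.2637], E[r] = 0.0229, γ^t·E[r] = 0.005503, running G = 0.834665
t=5: π = [0.1468, 0.2821, 0.3073, 0.2638], E[r] = 0.0230, γ^t·E[r] = 0.003867, running G = 0.838532
t=6: π = [0.1468, 0.2821, 0.3073, 0.2638], E[r] = 0.0229, γ^t·E[r] = 0.002699, running G = 0.841231
t=7: π = [0.1468, 0.2821, 0.3073, 0.2638], E[r] = 0.0229, γ^t·E[r] = 0.001889, running G = 0.843120
t=8: π = [0.1468, 0.2821, 0.3073, 0.2638], E[r] = 0.0229, γ^t·E[r] = 0.001322, running G = 0.844442

G = 0.8444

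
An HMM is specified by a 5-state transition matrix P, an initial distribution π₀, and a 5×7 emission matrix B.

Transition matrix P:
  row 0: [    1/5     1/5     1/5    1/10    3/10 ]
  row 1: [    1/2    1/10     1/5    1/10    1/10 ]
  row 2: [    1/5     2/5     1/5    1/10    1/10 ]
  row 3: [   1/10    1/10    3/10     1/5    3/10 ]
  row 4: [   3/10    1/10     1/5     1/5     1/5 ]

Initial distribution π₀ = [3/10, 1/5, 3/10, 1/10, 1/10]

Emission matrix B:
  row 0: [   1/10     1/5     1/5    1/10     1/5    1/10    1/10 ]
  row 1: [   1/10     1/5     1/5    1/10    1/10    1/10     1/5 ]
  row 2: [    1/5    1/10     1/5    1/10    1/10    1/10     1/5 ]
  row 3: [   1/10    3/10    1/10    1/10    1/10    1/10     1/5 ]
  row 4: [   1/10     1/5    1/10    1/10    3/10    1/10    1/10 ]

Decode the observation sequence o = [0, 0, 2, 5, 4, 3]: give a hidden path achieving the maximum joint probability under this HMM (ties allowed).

path = [2, 2, 1, 0, 4, 0]

t=0: δ = [3.000e-02, 2.000e-02, 6.000e-02, 1.000e-02, 1.000e-02]  (obs o_0=0)
t=1: δ = [1.200e-03, 2.400e-03, 2.400e-03, 6.000e-04, 9.000e-04]  ψ = [2, 2, 2, 2, 0]  (obs o_1=0)
t=2: δ = [2.400e-04, 1.920e-04, 9.600e-05, 2.400e-05, 3.600e-05]  ψ = [1, 2, 1, 1, 0]  (obs o_2=2)
t=3: δ = [9.600e-06, 4.800e-06, 4.800e-06, 2.400e-06, 7.200e-06]  ψ = [1, 0, 0, 0, 0]  (obs o_3=5)
t=4: δ = [4.800e-07, 1.920e-07, 1.920e-07, 1.440e-07, 8.640e-07]  ψ = [1, 0, 0, 4, 0]  (obs o_4=4)
t=5: δ = [2.592e-08, 9.600e-09, 1.728e-08, 1.728e-08, 1.728e-08]  ψ = [4, 0, 4, 4, 4]  (obs o_5=3)
backtrack: best end state = 0; path = [2, 2, 1, 0, 4, 0]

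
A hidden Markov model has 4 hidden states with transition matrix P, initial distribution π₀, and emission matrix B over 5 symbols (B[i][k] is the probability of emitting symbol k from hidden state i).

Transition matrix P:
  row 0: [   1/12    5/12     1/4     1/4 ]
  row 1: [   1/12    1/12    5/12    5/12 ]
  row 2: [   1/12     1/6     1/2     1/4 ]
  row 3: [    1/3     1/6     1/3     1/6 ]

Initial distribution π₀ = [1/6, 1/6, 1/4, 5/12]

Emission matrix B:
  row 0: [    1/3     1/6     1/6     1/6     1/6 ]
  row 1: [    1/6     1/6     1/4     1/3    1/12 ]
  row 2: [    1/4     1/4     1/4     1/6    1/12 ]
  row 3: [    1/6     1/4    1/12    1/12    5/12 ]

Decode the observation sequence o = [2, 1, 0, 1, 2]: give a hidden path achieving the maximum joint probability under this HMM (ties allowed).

t=0: δ = [2.778e-02, 4.167e-02, 6.250e-02, 3.472e-02]  (obs o_0=2)
t=1: δ = [1.929e-03, 1.929e-03, 7.812e-03, 4.340e-03]  ψ = [3, 0, 2, 1]  (obs o_1=1)
t=2: δ = [4.823e-04, 2.170e-04, 9.766e-04, 3.255e-04]  ψ = [3, 2, 2, 2]  (obs o_2=0)
t=3: δ = [1.808e-05, 3.349e-05, 1.221e-04, 6.104e-05]  ψ = [3, 0, 2, 2]  (obs o_3=1)
t=4: δ = [3.391e-06, 5.086e-06, 1.526e-05, 2.543e-06]  ψ = [3, 2, 2, 2]  (obs o_4=2)
backtrack: best end state = 2; path = [2, 2, 2, 2, 2]

path = [2, 2, 2, 2, 2]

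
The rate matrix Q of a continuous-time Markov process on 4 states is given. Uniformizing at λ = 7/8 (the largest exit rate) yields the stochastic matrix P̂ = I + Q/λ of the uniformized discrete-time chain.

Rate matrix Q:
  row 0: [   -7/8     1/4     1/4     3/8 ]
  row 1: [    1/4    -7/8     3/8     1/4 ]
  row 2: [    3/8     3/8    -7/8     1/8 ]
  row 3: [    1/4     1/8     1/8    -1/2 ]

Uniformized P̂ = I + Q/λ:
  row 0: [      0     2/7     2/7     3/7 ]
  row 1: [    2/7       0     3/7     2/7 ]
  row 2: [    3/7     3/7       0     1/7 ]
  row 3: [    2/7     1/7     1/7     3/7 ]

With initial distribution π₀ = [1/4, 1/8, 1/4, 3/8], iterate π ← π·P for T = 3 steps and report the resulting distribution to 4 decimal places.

π = [0.2485, 0.2117, 0.2019, 0.3378]

t=0: π = [0.2500, 0.1250, 0.2500, 0.3750]
t=1: π = [0.2500, 0.2321, 0.1786, 0.3393]
t=2: π = [0.2398, 0.1964, 0.2194, 0.3444]
t=3: π = [0.2485, 0.2117, 0.2019, 0.3378]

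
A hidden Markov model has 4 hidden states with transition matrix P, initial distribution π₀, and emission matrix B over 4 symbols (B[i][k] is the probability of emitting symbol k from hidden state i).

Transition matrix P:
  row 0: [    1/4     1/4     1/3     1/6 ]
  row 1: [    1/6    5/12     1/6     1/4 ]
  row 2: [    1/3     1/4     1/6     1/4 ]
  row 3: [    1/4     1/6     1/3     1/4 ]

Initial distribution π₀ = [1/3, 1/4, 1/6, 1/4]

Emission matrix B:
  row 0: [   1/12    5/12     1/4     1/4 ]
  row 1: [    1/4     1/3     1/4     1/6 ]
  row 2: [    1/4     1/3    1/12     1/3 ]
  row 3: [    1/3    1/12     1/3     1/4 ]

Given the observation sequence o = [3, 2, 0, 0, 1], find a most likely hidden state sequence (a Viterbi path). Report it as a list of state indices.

t=0: δ = [8.333e-02, 4.167e-02, 5.556e-02, 6.250e-02]  (obs o_0=3)
t=1: δ = [5.208e-03, 5.208e-03, 2.315e-03, 5.208e-03]  ψ = [0, 0, 0, 3]  (obs o_1=2)
t=2: δ = [1.085e-04, 5.425e-04, 4.340e-04, 4.340e-04]  ψ = [0, 1, 0, 1]  (obs o_2=0)
t=3: δ = [1.206e-05, 5.651e-05, 3.617e-05, 4.521e-05]  ψ = [2, 1, 3, 1]  (obs o_3=0)
t=4: δ = [5.023e-06, 7.849e-06, 5.023e-06, 1.177e-06]  ψ = [2, 1, 3, 1]  (obs o_4=1)
backtrack: best end state = 1; path = [0, 1, 1, 1, 1]

path = [0, 1, 1, 1, 1]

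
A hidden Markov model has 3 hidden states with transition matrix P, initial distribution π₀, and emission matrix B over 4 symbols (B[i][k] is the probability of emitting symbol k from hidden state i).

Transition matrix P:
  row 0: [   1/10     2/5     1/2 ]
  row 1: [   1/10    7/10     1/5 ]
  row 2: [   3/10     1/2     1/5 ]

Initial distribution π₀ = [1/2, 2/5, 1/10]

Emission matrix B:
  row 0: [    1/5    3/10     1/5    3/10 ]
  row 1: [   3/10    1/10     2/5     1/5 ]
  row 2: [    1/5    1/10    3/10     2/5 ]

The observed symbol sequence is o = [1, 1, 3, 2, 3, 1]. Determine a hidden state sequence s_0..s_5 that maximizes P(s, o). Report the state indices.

t=0: δ = [1.500e-01, 4.000e-02, 1.000e-02]  (obs o_0=1)
t=1: δ = [4.500e-03, 6.000e-03, 7.500e-03]  ψ = [0, 0, 0]  (obs o_1=1)
t=2: δ = [6.750e-04, 8.400e-04, 9.000e-04]  ψ = [2, 1, 0]  (obs o_2=3)
t=3: δ = [5.400e-05, 2.352e-04, 1.012e-04]  ψ = [2, 1, 0]  (obs o_3=2)
t=4: δ = [9.112e-06, 3.293e-05, 1.882e-05]  ψ = [2, 1, 1]  (obs o_4=3)
t=5: δ = [1.693e-06, 2.305e-06, 6.586e-07]  ψ = [2, 1, 1]  (obs o_5=1)
backtrack: best end state = 1; path = [0, 1, 1, 1, 1, 1]

path = [0, 1, 1, 1, 1, 1]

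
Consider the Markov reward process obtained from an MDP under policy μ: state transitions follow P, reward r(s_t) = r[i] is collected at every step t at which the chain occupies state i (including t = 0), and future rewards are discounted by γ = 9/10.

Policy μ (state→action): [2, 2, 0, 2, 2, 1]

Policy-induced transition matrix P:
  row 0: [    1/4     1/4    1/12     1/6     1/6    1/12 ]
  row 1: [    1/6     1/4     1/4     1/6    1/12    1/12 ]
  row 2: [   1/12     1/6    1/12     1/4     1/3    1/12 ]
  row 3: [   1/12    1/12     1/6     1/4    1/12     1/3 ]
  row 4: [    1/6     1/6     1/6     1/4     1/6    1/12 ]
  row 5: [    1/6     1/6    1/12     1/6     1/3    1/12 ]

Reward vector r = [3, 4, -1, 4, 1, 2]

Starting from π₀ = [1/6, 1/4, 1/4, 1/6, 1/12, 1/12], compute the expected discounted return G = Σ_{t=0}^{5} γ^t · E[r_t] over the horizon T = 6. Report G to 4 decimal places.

t=0: π = [0.1667, 0.2500, 0.2500, 0.1667, 0.0833, 0.0833], E[r] = 2.1667, γ^t·E[r] = 2.166667, running G = 2.166667
t=1: π = [0.1458, 0.1875, 0.1458, 0.2083, 0.1875, 0.1250], E[r] = 2.3125, γ^t·E[r] = 2.081250, running G = 4.247917
t=2: π = [0.1493, 0.1771, 0.1476, 0.2118, 0.1788, 0.1354], E[r] = 2.3056, γ^t·E[r] = 1.867500, running G = 6.115417
t=3: π = [0.1492, 0.1762, 0.1454, 0.2115, 0.1814, 0.1363], E[r] = 2.3070, γ^t·E[r] = 1.681805, running G = 7.797221
t=4: π = [0.1494, 0.1762, 0.1454, 0.2115, 0.1813, 0.1362], E[r] = 2.3071, γ^t·E[r] = 1.513672, running G = 9.310893
t=5: π = [0.1494, 0.1762, 0.1454, 0.2115, 0.1813, 0.1362], E[r] = 2.3072, γ^t·E[r] = 1.362351, running G = 10.673244

G = 10.6732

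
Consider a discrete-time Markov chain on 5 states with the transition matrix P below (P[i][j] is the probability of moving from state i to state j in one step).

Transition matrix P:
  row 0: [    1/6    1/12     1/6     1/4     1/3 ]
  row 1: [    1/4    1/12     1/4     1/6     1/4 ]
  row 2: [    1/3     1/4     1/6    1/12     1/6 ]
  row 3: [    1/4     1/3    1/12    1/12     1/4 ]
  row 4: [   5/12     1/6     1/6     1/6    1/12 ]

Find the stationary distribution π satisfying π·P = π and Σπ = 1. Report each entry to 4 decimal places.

π = [0.2778, 0.1703, 0.1673, 0.1623, 0.2222]

Balance equations π_j = Σ_i π_i·P[i][j]:
  π_0 = 1/6·π_0 + 1/4·π_1 + 1/3·π_2 + 1/4·π_3 + 5/12·π_4
  π_1 = 1/12·π_0 + 1/12·π_1 + 1/4·π_2 + 1/3·π_3 + 1/6·π_4
  π_2 = 1/6·π_0 + 1/4·π_1 + 1/6·π_2 + 1/12·π_3 + 1/6·π_4
  π_3 = 1/4·π_0 + 1/6·π_1 + 1/12·π_2 + 1/12·π_3 + 1/6·π_4
  normalize: π_0 + π_1 + π_2 + π_3 + π_4 = 1
Solving the linear system gives exactly π = [1393/5014, 427/2507, 839/5014, 407/2507, 557/2507].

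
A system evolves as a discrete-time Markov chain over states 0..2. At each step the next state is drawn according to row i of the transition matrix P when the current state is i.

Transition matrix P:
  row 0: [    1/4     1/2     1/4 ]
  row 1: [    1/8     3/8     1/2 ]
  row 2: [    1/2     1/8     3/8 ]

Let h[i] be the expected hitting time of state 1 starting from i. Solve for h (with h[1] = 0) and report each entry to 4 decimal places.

h = [2.5455, 0.0000, 3.6364]

First-step conditioning: h[1] = 0; for i ≠ 1, h[i] = 1 + Σ_k P[i][k]·h[k].
  h[0] = 1 + 1/4·h[0] + 1/4·h[2]
  h[2] = 1 + 1/2·h[0] + 3/8·h[2]
Solving the 2×2 linear system over states ≠ 1 gives exactly h = [28/11, 0, 40/11] (h[1] = 0 is the target).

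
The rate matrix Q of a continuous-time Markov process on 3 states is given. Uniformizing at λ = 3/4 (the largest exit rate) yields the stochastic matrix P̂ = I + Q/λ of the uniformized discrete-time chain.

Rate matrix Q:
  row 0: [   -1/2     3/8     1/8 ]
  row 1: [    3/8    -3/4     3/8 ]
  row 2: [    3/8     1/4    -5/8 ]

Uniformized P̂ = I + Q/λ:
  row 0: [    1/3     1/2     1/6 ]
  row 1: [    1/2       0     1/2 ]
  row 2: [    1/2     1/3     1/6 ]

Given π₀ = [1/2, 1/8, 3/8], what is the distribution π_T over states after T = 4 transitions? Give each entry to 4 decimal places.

t=0: π = [0.5000, 0.1250, 0.3750]
t=1: π = [0.4167, 0.3750, 0.2083]
t=2: π = [0.4306, 0.2778, 0.2917]
t=3: π = [0.4282, 0.3125, 0.2593]
t=4: π = [0.4286, 0.3005, 0.2708]

π = [0.4286, 0.3005, 0.2708]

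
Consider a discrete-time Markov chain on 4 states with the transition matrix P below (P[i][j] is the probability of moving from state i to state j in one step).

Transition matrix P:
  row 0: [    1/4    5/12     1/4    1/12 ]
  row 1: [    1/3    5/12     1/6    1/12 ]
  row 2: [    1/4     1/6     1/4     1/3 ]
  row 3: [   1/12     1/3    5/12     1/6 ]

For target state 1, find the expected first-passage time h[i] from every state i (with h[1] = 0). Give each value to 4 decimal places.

First-step conditioning: h[1] = 0; for i ≠ 1, h[i] = 1 + Σ_k P[i][k]·h[k].
  h[0] = 1 + 1/4·h[0] + 1/4·h[2] + 1/12·h[3]
  h[2] = 1 + 1/4·h[0] + 1/4·h[2] + 1/3·h[3]
  h[3] = 1 + 1/12·h[0] + 5/12·h[2] + 1/6·h[3]
Solving the 3×3 linear system over states ≠ 1 gives exactly h = [3, 0, 27/7, 24/7] (h[1] = 0 is the target).

h = [3.0000, 0.0000, 3.8571, 3.4286]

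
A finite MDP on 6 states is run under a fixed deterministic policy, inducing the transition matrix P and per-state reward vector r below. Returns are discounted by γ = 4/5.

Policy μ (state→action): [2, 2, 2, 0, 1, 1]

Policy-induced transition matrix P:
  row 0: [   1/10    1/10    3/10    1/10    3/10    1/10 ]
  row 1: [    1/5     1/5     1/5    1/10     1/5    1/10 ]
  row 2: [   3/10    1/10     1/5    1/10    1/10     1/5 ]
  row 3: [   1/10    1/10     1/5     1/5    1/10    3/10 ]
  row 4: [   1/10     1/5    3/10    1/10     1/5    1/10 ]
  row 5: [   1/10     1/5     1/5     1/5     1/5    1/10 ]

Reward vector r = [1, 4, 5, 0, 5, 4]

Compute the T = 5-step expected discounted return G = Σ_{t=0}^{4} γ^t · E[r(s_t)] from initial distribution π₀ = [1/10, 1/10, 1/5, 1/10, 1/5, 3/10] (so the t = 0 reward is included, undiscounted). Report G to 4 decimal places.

G = 11.7548

t=0: π = [0.1000, 0.1000, 0.2000, 0.1000, 0.2000, 0.3000], E[r] = 3.7000, γ^t·E[r] = 3.700000, running G = 3.700000
t=1: π = [0.1500, 0.1600, 0.2300, 0.1400, 0.1800, 0.1400], E[r] = 3.4000, γ^t·E[r] = 2.720000, running G = 6.420000
t=2: π = [0.1620, 0.1480, 0.2330, 0.1280, 0.1780, 0.1510], E[r] = 3.4130, γ^t·E[r] = 2.184320, running G = 8.604320
t=3: π = [0.1614, 0.1477, 0.2340, 0.1279, 0.1801, 0.1489], E[r] = 3.4183, γ^t·E[r] = 1.750170, running G = 10.354490
t=4: π = [0.1616, 0.1477, 0.2342, 0.1277, 0.1800, 0.1490], E[r] = 3.4187, γ^t·E[r] = 1.400287, running G = 11.754777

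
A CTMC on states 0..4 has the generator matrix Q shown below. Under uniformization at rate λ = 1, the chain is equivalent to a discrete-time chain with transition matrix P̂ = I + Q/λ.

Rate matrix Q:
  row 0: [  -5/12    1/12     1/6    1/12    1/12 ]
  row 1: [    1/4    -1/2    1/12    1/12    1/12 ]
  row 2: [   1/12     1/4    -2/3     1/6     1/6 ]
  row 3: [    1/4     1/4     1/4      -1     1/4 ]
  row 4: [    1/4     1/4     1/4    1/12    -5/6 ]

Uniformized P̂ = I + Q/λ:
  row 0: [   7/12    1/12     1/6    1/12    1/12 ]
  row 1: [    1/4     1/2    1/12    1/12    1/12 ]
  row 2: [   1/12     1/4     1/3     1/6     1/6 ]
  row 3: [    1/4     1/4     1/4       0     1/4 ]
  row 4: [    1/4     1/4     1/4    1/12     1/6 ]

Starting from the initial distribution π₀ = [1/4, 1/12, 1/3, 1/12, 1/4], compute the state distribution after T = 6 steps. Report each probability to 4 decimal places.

t=0: π = [0.2500, 0.0833, 0.3333, 0.0833, 0.2500]
t=1: π = [0.2778, 0.2292, 0.2431, 0.1042, 0.1458]
t=2: π = [0.3021, 0.2610, 0.2089, 0.0949, 0.1331]
t=3: π = [0.3159, 0.2649, 0.1987, 0.0928, 0.1277]
t=4: π = [0.3222, 0.2636, 0.1961, 0.0922, 0.1260]
t=5: π = [0.3247, 0.2622, 0.1956, 0.0920, 0.1255]
t=6: π = [0.3256, 0.2614, 0.1955, 0.0920, 0.1254]

π = [0.3256, 0.2614, 0.1955, 0.0920, 0.1254]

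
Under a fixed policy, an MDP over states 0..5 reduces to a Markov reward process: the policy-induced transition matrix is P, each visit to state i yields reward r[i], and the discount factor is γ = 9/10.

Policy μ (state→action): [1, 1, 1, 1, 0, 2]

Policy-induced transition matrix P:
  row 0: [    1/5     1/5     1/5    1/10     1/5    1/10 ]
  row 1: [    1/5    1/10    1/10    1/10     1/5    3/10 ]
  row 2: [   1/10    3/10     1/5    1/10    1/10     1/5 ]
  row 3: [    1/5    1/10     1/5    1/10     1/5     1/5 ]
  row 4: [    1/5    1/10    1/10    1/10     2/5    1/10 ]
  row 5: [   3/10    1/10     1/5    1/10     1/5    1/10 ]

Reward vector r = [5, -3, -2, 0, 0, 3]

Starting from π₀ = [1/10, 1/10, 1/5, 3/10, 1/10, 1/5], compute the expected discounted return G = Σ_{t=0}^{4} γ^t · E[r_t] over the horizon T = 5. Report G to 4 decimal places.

t=0: π = [0.1000, 0.1000, 0.2000, 0.3000, 0.1000, 0.2000], E[r] = 0.4000, γ^t·E[r] = 0.400000, running G = 0.400000
t=1: π = [0.2000, 0.1500, 0.1800, 0.1000, 0.2000, 0.1700], E[r] = 0.7000, γ^t·E[r] = 0.630000, running G = 1.030000
t=2: π = [0.1990, 0.1560, 0.1650, 0.1000, 0.2220, 0.1580], E[r] = 0.6710, γ^t·E[r] = 0.543510, running G = 1.573510
t=3: π = [0.1993, 0.1529, 0.1622, 0.1000, 0.2279, 0.1577], E[r] = 0.6865, γ^t·E[r] = 0.500459, running G = 2.073969
t=4: π = [0.1996, 0.1524, 0.1619, 0.1000, 0.2294, 0.1568], E[r] = 0.6872, γ^t·E[r] = 0.450872, running G = 2.524840

G = 2.5248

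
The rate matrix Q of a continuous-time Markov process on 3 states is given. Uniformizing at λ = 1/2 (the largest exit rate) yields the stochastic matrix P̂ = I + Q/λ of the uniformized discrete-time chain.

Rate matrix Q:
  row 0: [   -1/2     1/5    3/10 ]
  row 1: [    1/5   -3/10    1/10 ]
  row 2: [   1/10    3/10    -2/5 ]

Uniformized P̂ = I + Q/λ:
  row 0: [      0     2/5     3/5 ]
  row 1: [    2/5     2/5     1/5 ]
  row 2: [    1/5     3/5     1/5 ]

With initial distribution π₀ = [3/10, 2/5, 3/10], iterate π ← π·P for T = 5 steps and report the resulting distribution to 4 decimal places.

t=0: π = [0.3000, 0.4000, 0.3000]
t=1: π = [0.2200, 0.4600, 0.3200]
t=2: π = [0.2480, 0.4640, 0.2880]
t=3: π = [0.2432, 0.4576, 0.2992]
t=4: π = [0.2429, 0.4598, 0.2973]
t=5: π = [0.2434, 0.4595, 0.2972]

π = [0.2434, 0.4595, 0.2972]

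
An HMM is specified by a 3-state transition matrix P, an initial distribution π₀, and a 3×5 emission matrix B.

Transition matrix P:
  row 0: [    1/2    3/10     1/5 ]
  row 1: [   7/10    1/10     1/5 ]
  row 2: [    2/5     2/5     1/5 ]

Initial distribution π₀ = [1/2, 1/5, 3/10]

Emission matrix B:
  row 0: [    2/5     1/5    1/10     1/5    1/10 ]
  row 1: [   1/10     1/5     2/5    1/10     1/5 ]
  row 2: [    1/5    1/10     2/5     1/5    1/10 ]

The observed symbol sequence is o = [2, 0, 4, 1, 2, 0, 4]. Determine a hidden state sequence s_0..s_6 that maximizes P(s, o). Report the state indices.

t=0: δ = [5.000e-02, 8.000e-02, 1.200e-01]  (obs o_0=2)
t=1: δ = [2.240e-02, 4.800e-03, 4.800e-03]  ψ = [1, 2, 2]  (obs o_1=0)
t=2: δ = [1.120e-03, 1.344e-03, 4.480e-04]  ψ = [0, 0, 0]  (obs o_2=4)
t=3: δ = [1.882e-04, 6.720e-05, 2.688e-05]  ψ = [1, 0, 1]  (obs o_3=1)
t=4: δ = [9.408e-06, 2.258e-05, 1.505e-05]  ψ = [0, 0, 0]  (obs o_4=2)
t=5: δ = [6.322e-06, 6.021e-07, 9.032e-07]  ψ = [1, 2, 1]  (obs o_5=0)
t=6: δ = [3.161e-07, 3.793e-07, 1.264e-07]  ψ = [0, 0, 0]  (obs o_6=4)
backtrack: best end state = 1; path = [1, 0, 1, 0, 1, 0, 1]

path = [1, 0, 1, 0, 1, 0, 1]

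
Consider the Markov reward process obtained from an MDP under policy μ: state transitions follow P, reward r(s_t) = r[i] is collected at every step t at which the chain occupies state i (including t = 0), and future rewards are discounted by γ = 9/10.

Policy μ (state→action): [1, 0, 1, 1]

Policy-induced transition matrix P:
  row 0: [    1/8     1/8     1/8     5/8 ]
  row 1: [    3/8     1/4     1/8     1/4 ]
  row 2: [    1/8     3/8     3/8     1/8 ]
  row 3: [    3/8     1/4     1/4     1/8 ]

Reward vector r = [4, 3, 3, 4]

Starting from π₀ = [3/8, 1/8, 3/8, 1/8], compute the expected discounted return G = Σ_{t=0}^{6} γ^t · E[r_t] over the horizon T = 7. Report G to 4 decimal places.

t=0: π = [0.3750, 0.1250, 0.3750, 0.1250], E[r] = 3.5000, γ^t·E[r] = 3.500000, running G = 3.500000
t=1: π = [0.1875, 0.2500, 0.2344, 0.3281], E[r] = 3.5156, γ^t·E[r] = 3.164063, running G = 6.664063
t=2: π = [0.2695, 0.2559, 0.2246, 0.2500], E[r] = 3.5195, γ^t·E[r] = 2.850820, running G = 9.514883
t=3: π = [0.2515, 0.2444, 0.2124, 0.2917], E[r] = 3.5432, γ^t·E[r] = 2.583002, running G = 12.097885
t=4: π = [0.2590, 0.2451, 0.2146, 0.2813], E[r] = 3.5403, γ^t·E[r] = 2.322800, running G = 14.420685
t=5: π = [0.2566, 0.2444, 0.2138, 0.2852], E[r] = 3.5418, γ^t·E[r] = 2.091371, running G = 16.512056
t=6: π = [0.2574, 0.2447, 0.2141, 0.2839], E[r] = 3.5413, γ^t·E[r] = 1.881968, running G = 18.394024

G = 18.3940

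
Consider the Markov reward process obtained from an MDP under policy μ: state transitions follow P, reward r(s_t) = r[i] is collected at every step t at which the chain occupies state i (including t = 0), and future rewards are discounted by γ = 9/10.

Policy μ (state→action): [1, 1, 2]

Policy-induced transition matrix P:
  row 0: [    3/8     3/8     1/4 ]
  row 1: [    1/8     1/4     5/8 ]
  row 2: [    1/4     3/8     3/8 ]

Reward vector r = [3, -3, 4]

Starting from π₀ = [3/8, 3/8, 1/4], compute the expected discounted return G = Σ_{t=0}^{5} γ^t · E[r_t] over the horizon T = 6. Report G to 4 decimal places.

t=0: π = [0.3750, 0.3750, 0.2500], E[r] = 1.0000, γ^t·E[r] = 1.000000, running G = 1.000000
t=1: π = [0.2500, 0.3281, 0.4219], E[r] = 1.4531, γ^t·E[r] = 1.307813, running G = 2.307813
t=2: π = [0.2402, 0.3340, 0.4258], E[r] = 1.4219, γ^t·E[r] = 1.151719, running G = 3.459531
t=3: π = [0.2383, 0.3333, 0.4285], E[r] = 1.4290, γ^t·E[r] = 1.041708, running G = 4.501240
t=4: π = [0.2381, 0.3333, 0.4285], E[r] = 1.4285, γ^t·E[r] = 0.937217, running G = 5.438457
t=5: π = [0.2381, 0.3333, 0.4286], E[r] = 1.4286, γ^t·E[r] = 0.843561, running G = 6.282017

G = 6.2820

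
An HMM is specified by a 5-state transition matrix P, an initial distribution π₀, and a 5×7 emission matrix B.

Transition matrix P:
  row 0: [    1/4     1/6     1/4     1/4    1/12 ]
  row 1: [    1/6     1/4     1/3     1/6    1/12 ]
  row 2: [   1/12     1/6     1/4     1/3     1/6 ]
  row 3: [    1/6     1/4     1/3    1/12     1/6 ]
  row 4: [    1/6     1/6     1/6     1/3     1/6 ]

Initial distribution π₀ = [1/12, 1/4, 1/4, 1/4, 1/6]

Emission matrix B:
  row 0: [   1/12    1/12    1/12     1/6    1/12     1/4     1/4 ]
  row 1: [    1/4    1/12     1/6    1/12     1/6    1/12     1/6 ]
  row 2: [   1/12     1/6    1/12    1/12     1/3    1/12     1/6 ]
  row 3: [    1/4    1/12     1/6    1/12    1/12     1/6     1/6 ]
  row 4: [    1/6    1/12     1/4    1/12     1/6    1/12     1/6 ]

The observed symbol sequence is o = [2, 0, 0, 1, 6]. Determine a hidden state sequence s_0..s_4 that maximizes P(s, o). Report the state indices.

t=0: δ = [6.944e-03, 4.167e-02, 2.083e-02, 4.167e-02, 4.167e-02]  (obs o_0=2)
t=1: δ = [5.787e-04, 2.604e-03, 1.157e-03, 3.472e-03, 1.157e-03]  ψ = [1, 1, 1, 4, 3]  (obs o_1=0)
t=2: δ = [4.823e-05, 2.170e-04, 9.645e-05, 1.085e-04, 9.645e-05]  ψ = [3, 3, 3, 1, 3]  (obs o_2=0)
t=3: δ = [3.014e-06, 4.521e-06, 1.206e-05, 3.014e-06, 1.507e-06]  ψ = [1, 1, 1, 1, 1]  (obs o_3=1)
t=4: δ = [2.512e-07, 3.349e-07, 5.023e-07, 6.698e-07, 3.349e-07]  ψ = [2, 2, 2, 2, 2]  (obs o_4=6)
backtrack: best end state = 3; path = [4, 3, 1, 2, 3]

path = [4, 3, 1, 2, 3]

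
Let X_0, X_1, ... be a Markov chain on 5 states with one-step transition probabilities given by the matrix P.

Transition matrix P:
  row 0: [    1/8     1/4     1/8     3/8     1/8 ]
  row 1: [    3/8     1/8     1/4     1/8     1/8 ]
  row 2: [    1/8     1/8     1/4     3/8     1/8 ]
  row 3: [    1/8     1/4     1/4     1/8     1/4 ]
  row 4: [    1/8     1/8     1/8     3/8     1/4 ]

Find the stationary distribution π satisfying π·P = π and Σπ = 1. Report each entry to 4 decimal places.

Balance equations π_j = Σ_i π_i·P[i][j]:
  π_0 = 1/8·π_0 + 3/8·π_1 + 1/8·π_2 + 1/8·π_3 + 1/8·π_4
  π_1 = 1/4·π_0 + 1/8·π_1 + 1/8·π_2 + 1/4·π_3 + 1/8·π_4
  π_2 = 1/8·π_0 + 1/4·π_1 + 1/4·π_2 + 1/4·π_3 + 1/8·π_4
  π_3 = 3/8·π_0 + 1/8·π_1 + 3/8·π_2 + 1/8·π_3 + 3/8·π_4
  normalize: π_0 + π_1 + π_2 + π_3 + π_4 = 1
Solving the linear system gives exactly π = [9/53, 19/106, 153/742, 14/53, 67/371].

π = [0.1698, 0.1792, 0.2062, 0.2642, 0.1806]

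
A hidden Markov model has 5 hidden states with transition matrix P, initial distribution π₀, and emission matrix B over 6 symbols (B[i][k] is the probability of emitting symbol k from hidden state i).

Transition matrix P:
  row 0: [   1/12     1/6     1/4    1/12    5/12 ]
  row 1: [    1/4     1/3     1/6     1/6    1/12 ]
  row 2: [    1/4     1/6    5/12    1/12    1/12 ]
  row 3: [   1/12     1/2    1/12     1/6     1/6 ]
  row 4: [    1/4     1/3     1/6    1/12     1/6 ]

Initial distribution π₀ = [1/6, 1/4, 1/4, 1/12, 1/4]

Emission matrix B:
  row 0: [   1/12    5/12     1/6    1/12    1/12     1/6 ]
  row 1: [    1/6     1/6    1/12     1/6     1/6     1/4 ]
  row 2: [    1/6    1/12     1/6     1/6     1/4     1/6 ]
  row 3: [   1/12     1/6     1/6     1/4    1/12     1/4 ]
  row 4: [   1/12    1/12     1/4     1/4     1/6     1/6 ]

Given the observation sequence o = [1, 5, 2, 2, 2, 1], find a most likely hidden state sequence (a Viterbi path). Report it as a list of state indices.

path = [0, 2, 2, 2, 2, 0]

t=0: δ = [6.944e-02, 4.167e-02, 2.083e-02, 1.389e-02, 2.083e-02]  (obs o_0=1)
t=1: δ = [1.736e-03, 3.472e-03, 2.894e-03, 1.736e-03, 4.823e-03]  ψ = [1, 1, 0, 1, 0]  (obs o_1=5)
t=2: δ = [2.009e-04, 1.340e-04, 2.009e-04, 9.645e-05, 2.009e-04]  ψ = [4, 4, 2, 1, 4]  (obs o_2=2)
t=3: δ = [8.372e-06, 5.582e-06, 1.395e-05, 3.721e-06, 2.093e-05]  ψ = [2, 4, 2, 1, 0]  (obs o_3=2)
t=4: δ = [8.721e-07, 5.814e-07, 9.690e-07, 2.907e-07, 8.721e-07]  ψ = [4, 4, 2, 4, 0]  (obs o_4=2)
t=5: δ = [1.009e-07, 4.845e-08, 3.365e-08, 1.615e-08, 3.028e-08]  ψ = [2, 4, 2, 1, 0]  (obs o_5=1)
backtrack: best end state = 0; path = [0, 2, 2, 2, 2, 0]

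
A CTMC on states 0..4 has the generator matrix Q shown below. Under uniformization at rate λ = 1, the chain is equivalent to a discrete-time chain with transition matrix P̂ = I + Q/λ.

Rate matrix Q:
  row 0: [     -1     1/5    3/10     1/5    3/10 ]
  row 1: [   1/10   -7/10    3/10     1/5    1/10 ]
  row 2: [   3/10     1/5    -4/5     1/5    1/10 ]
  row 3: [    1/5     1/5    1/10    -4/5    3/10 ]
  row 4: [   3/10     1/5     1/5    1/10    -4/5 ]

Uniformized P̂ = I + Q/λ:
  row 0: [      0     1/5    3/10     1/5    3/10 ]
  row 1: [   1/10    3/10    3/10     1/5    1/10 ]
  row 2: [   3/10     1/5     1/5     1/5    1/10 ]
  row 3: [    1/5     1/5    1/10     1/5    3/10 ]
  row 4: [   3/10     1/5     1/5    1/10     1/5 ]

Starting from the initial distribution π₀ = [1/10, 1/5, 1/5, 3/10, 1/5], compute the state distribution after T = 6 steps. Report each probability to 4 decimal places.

π = [0.1826, 0.2222, 0.2224, 0.1808, 0.1919]

t=0: π = [0.1000, 0.2000, 0.2000, 0.3000, 0.2000]
t=1: π = [0.2000, 0.2200, 0.2000, 0.1800, 0.2000]
t=2: π = [0.1780, 0.2220, 0.2240, 0.1800, 0.1960]
t=3: π = [0.1842, 0.2222, 0.2220, 0.1804, 0.1912]
t=4: π = [0.1823, 0.2222, 0.2226, 0.1809, 0.1920]
t=5: π = [0.1828, 0.2222, 0.2224, 0.1808, 0.1918]
t=6: π = [0.1826, 0.2222, 0.2224, 0.1808, 0.1919]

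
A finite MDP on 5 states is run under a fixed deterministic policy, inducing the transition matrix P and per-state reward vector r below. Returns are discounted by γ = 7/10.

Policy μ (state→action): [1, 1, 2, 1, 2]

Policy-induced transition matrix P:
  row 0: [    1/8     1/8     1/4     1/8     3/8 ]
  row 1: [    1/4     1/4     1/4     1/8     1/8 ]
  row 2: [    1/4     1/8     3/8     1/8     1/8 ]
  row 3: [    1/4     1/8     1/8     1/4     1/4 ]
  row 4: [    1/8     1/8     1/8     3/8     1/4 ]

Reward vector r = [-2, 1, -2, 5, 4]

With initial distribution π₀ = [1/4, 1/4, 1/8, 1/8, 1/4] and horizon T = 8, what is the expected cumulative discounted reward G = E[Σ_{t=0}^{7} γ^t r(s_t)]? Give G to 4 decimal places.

t=0: π = [0.2500, 0.2500, 0.1250, 0.1250, 0.2500], E[r] = 1.1250, γ^t·E[r] = 1.125000, running G = 1.125000
t=1: π = [0.1875, 0.1563, 0.2188, 0.2031, 0.2344], E[r] = 1.2969, γ^t·E[r] = 0.907813, running G = 2.032813
t=2: π = [0.1973, 0.1445, 0.2227, 0.2090, 0.2266], E[r] = 1.2559, γ^t·E[r] = 0.615371, running G = 2.648184
t=3: π = [0.1970, 0.1431, 0.2234, 0.2078, 0.2288], E[r] = 1.2561, γ^t·E[r] = 0.430844, running G = 3.079027
t=4: π = [0.1968, 0.1429, 0.2234, 0.2082, 0.2288], E[r] = 1.2587, γ^t·E[r] = 0.302213, running G = 3.381240
t=5: π = [0.1968, 0.1429, 0.2233, 0.2082, 0.2288], E[r] = 1.2591, γ^t·E[r] = 0.211610, running G = 3.592851
t=6: π = [0.1968, 0.1429, 0.2233, 0.2082, 0.2288], E[r] = 1.2592, γ^t·E[r] = 0.148141, running G = 3.740992
t=7: π = [0.1968, 0.1429, 0.2233, 0.2082, 0.2288], E[r] = 1.2592, γ^t·E[r] = 0.103702, running G = 3.844694

G = 3.8447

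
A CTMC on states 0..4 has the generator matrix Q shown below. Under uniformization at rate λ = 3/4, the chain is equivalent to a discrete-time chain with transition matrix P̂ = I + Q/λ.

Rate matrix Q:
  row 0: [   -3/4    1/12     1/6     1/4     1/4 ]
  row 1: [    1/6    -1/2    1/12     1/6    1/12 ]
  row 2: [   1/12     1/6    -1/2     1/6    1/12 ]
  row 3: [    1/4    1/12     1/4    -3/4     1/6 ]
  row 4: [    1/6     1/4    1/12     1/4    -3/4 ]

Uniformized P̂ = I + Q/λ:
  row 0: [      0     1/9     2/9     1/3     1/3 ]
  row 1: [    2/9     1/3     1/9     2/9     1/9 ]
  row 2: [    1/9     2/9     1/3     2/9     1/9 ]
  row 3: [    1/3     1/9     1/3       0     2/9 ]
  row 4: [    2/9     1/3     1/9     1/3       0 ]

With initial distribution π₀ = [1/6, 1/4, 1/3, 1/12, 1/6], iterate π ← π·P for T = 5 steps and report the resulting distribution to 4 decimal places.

t=0: π = [0.1667, 0.2500, 0.3333, 0.0833, 0.1667]
t=1: π = [0.1574, 0.2407, 0.2222, 0.2407, 0.1389]
t=2: π = [0.1893, 0.2202, 0.2315, 0.2016, 0.1574]
t=3: π = [0.1768, 0.2207, 0.2284, 0.2159, 0.1581]
t=4: π = [0.1815, 0.2207, 0.2295, 0.2115, 0.1568]
t=5: π = [0.1799, 0.2205, 0.2293, 0.2128, 0.1575]

π = [0.1799, 0.2205, 0.2293, 0.2128, 0.1575]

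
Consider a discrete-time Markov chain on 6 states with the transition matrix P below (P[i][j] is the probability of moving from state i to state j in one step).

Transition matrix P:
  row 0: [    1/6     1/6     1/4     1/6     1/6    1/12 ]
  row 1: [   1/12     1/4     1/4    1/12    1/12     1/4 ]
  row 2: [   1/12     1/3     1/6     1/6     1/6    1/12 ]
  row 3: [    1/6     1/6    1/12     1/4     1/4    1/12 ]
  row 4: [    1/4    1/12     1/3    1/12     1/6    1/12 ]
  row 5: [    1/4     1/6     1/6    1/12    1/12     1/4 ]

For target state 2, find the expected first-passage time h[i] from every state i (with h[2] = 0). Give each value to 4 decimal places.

First-step conditioning: h[2] = 0; for i ≠ 2, h[i] = 1 + Σ_k P[i][k]·h[k].
  h[0] = 1 + 1/6·h[0] + 1/6·h[1] + 1/6·h[3] + 1/6·h[4] + 1/12·h[5]
  h[1] = 1 + 1/12·h[0] + 1/4·h[1] + 1/12·h[3] + 1/12·h[4] + 1/4·h[5]
  h[3] = 1 + 1/6·h[0] + 1/6·h[1] + 1/4·h[3] + 1/4·h[4] + 1/12·h[5]
  h[4] = 1 + 1/4·h[0] + 1/12·h[1] + 1/12·h[3] + 1/6·h[4] + 1/12·h[5]
  h[5] = 1 + 1/4·h[0] + 1/6·h[1] + 1/12·h[3] + 1/12·h[4] + 1/4·h[5]
Solving the 5×5 linear system over states ≠ 2 gives exactly h = [173832/39673, 175584/39673, 0, 203880/39673, 156696/39673, 189924/39673] (h[2] = 0 is the target).

h = [4.3816, 4.4258, 0.0000, 5.1390, 3.9497, 4.7872]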